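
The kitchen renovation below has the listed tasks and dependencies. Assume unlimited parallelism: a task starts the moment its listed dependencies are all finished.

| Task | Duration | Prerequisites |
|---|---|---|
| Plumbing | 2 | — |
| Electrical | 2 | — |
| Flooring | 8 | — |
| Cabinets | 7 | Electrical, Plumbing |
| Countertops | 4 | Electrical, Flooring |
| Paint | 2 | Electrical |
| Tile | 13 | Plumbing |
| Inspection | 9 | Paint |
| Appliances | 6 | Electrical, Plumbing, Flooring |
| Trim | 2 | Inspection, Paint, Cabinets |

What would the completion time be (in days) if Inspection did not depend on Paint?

15

Before: longest chain Plumbing→Tile = 2+13 = 15, finish 15.
Without Paint→Inspection, Inspection's earliest start moves from 4 to 0.
New critical path: Plumbing→Tile = 2+13 = 15 ⇒ 15 days.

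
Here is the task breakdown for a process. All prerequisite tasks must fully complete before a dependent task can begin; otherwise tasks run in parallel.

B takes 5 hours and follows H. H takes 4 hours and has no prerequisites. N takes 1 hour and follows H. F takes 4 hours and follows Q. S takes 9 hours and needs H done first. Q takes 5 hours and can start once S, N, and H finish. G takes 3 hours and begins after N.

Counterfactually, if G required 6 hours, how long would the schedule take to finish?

22

Critical path before the change: H→S→Q→F = 4+9+5+4 = 22 giving 22 hours.
G is off the critical path — its longest chain is 8 hours, giving 14 of slack.
That remains the longest chain; total 22 hours.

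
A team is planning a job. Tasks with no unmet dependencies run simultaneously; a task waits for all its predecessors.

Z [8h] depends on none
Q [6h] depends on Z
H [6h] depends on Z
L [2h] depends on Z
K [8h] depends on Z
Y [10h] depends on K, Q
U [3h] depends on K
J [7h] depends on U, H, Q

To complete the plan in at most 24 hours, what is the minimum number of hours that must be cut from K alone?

Current finish: 26 hours; target: 24.
K is on every critical path, so each hour cut from K cuts the finish by one (this holds down to a finish of 24).
Need 26 − 24 = 2 hours off K → K becomes 6 hours, finish becomes 24.

2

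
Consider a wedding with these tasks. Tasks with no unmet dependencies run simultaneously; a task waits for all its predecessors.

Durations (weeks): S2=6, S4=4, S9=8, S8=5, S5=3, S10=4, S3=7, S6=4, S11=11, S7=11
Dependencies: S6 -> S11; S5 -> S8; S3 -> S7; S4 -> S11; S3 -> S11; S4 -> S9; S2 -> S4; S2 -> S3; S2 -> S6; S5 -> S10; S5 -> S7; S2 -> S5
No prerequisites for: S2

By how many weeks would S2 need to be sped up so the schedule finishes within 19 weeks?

Current finish: 24 weeks; target: 19.
S2 is on every critical path, so each week cut from S2 cuts the finish by one (this holds down to a finish of 19).
Need 24 − 19 = 5 weeks off S2 → S2 becomes 1 week, finish becomes 19.

5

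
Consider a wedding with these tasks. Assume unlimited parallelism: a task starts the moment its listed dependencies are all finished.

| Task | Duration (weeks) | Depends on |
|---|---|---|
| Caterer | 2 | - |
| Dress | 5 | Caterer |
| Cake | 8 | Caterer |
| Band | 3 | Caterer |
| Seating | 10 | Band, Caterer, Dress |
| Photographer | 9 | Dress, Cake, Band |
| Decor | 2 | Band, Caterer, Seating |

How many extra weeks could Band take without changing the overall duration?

2

Critical path: Caterer→Dress→Seating→Decor = 2+5+10+2 = 19, so the finish is 19 weeks.
The longest chain containing Band totals 17 weeks.
So Band can slip 7 − 5 = 2 weeks.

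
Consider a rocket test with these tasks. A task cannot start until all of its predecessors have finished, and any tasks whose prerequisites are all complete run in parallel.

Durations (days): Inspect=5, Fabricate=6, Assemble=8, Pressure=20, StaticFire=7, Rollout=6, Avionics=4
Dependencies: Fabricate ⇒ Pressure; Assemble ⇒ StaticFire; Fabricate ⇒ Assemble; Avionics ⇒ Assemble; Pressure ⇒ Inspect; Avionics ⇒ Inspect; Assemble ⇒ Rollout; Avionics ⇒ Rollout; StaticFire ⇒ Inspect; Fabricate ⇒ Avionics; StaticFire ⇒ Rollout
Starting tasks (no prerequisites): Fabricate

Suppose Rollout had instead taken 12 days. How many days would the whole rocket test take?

The binding path is Fabricate→Avionics→Assemble→StaticFire→Rollout = 6+4+8+7+6 = 31; finish at 31 days.
Since Rollout is critical, the +6 change carries straight to that chain (now 37 days).
That remains the longest chain; total 37 days.

37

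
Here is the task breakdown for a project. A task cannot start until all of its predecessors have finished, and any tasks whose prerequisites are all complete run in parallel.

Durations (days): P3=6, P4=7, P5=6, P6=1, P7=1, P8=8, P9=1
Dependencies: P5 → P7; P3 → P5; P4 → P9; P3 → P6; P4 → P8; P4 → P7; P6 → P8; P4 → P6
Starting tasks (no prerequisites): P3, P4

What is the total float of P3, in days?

1

The longest chain is P4→P6→P8 = 7+1+8 = 16; overall finish 16 days.
Longest path through P3: 15 days (earliest finish 6, latest finish 7).
Slack of P3 = 1 − 0 = 1 day.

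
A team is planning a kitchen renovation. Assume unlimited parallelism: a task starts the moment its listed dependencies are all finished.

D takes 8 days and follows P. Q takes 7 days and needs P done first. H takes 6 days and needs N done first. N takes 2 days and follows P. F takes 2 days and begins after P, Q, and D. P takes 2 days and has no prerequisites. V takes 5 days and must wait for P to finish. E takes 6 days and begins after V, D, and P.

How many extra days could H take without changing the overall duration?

6

The longest chain is P→D→E = 2+8+6 = 16; overall finish 16 days.
H finishes as early as 10 and must finish by 16.
Float = 16 − 10 = 6.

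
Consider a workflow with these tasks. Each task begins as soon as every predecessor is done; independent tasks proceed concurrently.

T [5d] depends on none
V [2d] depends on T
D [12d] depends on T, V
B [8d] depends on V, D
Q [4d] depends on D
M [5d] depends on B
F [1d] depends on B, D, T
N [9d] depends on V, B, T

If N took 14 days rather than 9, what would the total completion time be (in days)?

The binding path is T→V→D→B→N = 5+2+12+8+9 = 36; finish at 36 days.
N lies on that path, so at 14 days the path becomes 41 days.
No other chain overtakes it, so the finish is 41 days.

41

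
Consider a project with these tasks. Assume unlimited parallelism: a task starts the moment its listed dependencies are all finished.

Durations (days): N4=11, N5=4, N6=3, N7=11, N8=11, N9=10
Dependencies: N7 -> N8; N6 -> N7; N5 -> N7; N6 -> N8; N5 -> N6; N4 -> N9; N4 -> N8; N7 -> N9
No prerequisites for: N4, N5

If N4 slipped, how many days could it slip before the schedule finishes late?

Critical path: N5→N6→N7→N8 = 4+3+11+11 = 29, so the finish is 29 days.
Longest path through N4: 22 days (earliest finish 11, latest finish 18).
Float = 29 − 22 = 7.

7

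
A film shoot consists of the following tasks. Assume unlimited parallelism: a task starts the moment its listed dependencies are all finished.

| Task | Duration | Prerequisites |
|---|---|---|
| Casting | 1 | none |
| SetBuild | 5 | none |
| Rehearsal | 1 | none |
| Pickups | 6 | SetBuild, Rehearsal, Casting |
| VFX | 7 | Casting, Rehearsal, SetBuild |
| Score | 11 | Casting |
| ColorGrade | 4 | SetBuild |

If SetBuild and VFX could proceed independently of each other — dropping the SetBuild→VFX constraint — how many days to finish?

With the dependency in place, Casting→Score = 1+11 = 12 sets the finish at 12 days.
Without SetBuild→VFX, VFX's earliest start moves from 5 to 1.
After: Casting→Score = 1+11 = 12 → 12 days.

12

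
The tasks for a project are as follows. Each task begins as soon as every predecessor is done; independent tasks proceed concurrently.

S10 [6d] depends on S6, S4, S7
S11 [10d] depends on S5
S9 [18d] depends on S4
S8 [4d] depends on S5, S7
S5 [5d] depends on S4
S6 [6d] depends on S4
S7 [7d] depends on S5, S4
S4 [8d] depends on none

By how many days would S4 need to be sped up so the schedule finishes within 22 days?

Current finish: 26 days; target: 22.
S4 is on every critical path, so each day cut from S4 cuts the finish by one (this holds down to a finish of 19).
Need 26 − 22 = 4 days off S4 → S4 becomes 4 days, finish becomes 22.

4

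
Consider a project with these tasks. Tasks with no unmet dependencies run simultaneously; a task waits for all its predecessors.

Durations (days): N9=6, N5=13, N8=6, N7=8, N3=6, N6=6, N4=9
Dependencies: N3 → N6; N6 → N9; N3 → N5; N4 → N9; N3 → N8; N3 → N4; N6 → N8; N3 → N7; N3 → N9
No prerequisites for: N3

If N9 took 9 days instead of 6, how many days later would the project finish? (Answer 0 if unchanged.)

3

The binding path is N3→N4→N9 = 6+9+6 = 21; finish at 21 days.
Since N9 is critical, the +3 change carries straight to that chain (now 24 days).
That remains the longest chain; total 24 days.
Change in finish: 24 − 21 = +3 days.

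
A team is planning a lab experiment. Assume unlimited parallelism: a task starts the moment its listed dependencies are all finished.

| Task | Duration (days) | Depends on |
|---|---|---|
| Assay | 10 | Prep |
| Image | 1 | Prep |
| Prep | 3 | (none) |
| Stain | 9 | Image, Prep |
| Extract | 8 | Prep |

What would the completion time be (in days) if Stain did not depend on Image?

13

Original critical path: Prep→Assay = 3+10 = 13 ⇒ 13 days.
Without Image→Stain, Stain's earliest start moves from 4 to 3.
The longest chain is now Prep→Assay = 3+10 = 13, so the project takes 13 days.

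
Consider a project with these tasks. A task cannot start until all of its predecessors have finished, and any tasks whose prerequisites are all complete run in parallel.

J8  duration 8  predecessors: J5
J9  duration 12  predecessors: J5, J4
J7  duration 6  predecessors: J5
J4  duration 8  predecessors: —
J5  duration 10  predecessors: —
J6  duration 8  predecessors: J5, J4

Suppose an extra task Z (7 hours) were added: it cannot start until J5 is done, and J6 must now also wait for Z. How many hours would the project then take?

Originally the project takes 22 hours.
With Z inserted, J6 now waits for max(J5, J4, Z).
New critical path: J5→Z→J6 = 10+7+8 = 25 ⇒ 25 hours.

25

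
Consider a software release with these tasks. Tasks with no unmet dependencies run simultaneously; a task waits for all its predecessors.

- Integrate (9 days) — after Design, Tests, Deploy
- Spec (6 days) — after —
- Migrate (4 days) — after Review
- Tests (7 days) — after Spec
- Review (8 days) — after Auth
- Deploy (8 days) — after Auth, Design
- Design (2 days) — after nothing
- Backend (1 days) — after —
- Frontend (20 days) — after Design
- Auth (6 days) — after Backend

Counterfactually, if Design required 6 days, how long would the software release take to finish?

26

Actual critical path: Backend→Auth→Deploy→Integrate = 1+6+8+9 = 24 ⇒ 24 days.
Design has 2 days of float (longest path through it is 22).
Now Design→Frontend = 6+20 = 26 is longest, so the finish becomes 26 days.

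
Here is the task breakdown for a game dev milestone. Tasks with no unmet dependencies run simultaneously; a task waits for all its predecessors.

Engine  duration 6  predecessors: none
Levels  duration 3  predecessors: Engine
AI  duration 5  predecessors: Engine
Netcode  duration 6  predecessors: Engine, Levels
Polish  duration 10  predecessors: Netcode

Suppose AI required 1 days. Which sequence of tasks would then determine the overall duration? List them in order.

Engine, Levels, Netcode, Polish

Critical path before the change: Engine→Levels→Netcode→Polish = 6+3+6+10 = 25 giving 25 days.
AI is off the critical path — its longest chain is 11 days, giving 14 of slack.
That remains the longest chain; total 25 days.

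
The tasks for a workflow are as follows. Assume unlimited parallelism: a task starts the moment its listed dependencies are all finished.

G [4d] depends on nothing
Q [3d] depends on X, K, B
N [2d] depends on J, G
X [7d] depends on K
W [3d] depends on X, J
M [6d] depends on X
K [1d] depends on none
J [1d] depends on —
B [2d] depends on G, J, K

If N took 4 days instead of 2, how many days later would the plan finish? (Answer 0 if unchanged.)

Actual critical path: K→X→M = 1+7+6 = 14 ⇒ 14 days.
N is off the critical path — its longest chain is 6 days, giving 8 of slack.
No other chain overtakes it, so the finish is 14 days.
Change in finish: 14 − 14 = +0 days.

0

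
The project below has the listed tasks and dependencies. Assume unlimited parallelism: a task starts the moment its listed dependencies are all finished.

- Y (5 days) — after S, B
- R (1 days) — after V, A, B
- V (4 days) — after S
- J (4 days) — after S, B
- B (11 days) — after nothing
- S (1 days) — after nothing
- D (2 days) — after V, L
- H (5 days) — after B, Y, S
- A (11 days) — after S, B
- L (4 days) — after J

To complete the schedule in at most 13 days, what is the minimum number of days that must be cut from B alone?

10

Current finish: 23 days; target: 13.
B is on every critical path, so each day cut from B cuts the finish by one (this holds down to a finish of 13).
Need 23 − 13 = 10 days off B → B becomes 1 day, finish becomes 13.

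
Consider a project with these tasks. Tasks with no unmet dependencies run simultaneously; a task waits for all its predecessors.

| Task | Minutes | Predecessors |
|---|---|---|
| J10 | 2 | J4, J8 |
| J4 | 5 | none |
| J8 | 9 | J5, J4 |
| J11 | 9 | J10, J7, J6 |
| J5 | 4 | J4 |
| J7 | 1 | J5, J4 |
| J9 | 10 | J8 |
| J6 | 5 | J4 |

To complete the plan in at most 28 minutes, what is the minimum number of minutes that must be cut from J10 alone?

1

Current finish: 29 minutes; target: 28.
J10 is on every critical path, so each minute cut from J10 cuts the finish by one (this holds down to a finish of 28).
Need 29 − 28 = 1 minute off J10 → J10 becomes 1 minute, finish becomes 28.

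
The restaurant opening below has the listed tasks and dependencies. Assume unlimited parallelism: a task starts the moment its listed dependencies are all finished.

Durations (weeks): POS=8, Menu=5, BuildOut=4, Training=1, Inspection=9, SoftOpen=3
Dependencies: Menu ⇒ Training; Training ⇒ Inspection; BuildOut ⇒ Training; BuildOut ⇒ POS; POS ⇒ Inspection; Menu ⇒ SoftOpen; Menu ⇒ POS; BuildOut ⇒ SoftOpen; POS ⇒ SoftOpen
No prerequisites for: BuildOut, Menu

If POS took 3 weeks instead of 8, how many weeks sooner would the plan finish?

5

Baseline: Menu→POS→Inspection = 5+8+9 = 22 → 22 weeks.
Since POS is critical, the -5 change carries straight to that chain (now 17 weeks).
The critical path is still Menu→POS→Inspection; finish is now 17 weeks.
Change in finish: 17 − 22 = -5 weeks.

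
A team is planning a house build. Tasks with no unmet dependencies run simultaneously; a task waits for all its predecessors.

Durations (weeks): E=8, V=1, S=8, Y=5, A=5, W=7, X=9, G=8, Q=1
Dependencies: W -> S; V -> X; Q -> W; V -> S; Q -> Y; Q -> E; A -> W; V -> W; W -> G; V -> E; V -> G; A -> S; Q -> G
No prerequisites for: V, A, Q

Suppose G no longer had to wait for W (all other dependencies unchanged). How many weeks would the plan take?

Original critical path: A→W→G = 5+7+8 = 20 ⇒ 20 weeks.
Without W→G, G's earliest start moves from 12 to 1.
New critical path: A→W→S = 5+7+8 = 20 ⇒ 20 weeks.

20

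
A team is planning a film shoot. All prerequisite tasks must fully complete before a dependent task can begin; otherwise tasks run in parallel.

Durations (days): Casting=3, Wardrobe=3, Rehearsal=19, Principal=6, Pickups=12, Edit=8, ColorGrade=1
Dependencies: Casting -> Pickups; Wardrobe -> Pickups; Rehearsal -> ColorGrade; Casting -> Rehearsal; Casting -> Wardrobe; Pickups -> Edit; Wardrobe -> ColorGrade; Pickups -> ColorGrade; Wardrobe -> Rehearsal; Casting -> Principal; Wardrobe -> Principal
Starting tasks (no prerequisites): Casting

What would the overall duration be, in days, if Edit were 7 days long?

As given, the longest chain is Casting→Wardrobe→Pickups→Edit = 3+3+12+8 = 26, so the finish is 26 days.
Since Edit is critical, the -1 change carries straight to that chain (now 25 days).
Now Casting→Wardrobe→Rehearsal→ColorGrade = 3+3+19+1 = 26 is longest, so the finish becomes 26 days.

26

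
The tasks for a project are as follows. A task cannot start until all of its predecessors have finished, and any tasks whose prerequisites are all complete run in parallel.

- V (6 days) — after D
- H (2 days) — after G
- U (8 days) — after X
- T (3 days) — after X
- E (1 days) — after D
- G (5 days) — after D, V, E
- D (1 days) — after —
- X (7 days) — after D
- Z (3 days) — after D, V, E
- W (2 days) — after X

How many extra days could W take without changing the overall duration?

6

D→X→U = 1+7+8 = 16 sets the makespan at 16 days.
Longest path through W: 10 days (earliest finish 10, latest finish 16).
Float = 16 − 10 = 6.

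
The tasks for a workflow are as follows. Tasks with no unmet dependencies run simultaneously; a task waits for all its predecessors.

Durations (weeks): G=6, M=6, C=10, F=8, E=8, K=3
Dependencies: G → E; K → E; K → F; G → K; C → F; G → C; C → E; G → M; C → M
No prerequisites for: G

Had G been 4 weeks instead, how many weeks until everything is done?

The binding path is G→C→F = 6+10+8 = 24; finish at 24 weeks.
G lies on that path, so at 4 weeks the path becomes 22 weeks.
No other chain overtakes it, so the finish is 22 weeks.

22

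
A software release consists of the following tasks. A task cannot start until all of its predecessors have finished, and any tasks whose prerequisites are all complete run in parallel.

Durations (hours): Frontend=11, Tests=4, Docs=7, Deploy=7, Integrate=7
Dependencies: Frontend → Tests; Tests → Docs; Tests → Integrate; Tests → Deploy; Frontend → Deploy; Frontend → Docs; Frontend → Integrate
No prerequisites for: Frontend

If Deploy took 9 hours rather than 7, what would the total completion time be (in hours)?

24

Baseline: Frontend→Tests→Deploy = 11+4+7 = 22 → 22 hours.
Deploy lies on that path, so at 9 hours the path becomes 24 hours.
That remains the longest chain; total 24 hours.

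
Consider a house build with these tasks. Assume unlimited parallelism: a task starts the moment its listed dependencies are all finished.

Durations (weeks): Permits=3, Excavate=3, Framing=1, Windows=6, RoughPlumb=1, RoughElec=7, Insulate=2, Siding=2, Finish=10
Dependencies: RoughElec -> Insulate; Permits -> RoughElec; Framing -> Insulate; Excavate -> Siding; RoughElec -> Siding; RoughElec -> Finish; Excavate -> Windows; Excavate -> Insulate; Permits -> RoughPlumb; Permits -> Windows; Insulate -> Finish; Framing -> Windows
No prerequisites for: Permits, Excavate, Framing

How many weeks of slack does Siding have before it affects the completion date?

The longest chain is Permits→RoughElec→Insulate→Finish = 3+7+2+10 = 22; overall finish 22 weeks.
Longest path through Siding: 12 weeks (earliest finish 12, latest finish 22).
Slack of Siding = 20 − 10 = 10 weeks.

10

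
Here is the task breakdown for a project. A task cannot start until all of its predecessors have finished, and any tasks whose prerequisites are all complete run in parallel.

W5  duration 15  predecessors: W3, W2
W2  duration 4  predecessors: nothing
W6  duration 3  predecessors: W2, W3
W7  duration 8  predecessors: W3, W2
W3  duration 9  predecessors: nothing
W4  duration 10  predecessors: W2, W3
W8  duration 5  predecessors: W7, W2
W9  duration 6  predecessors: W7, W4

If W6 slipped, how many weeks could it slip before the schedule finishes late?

13

W3→W4→W9 = 9+10+6 = 25 sets the makespan at 25 weeks.
The longest chain containing W6 totals 12 weeks.
Float = 25 − 12 = 13.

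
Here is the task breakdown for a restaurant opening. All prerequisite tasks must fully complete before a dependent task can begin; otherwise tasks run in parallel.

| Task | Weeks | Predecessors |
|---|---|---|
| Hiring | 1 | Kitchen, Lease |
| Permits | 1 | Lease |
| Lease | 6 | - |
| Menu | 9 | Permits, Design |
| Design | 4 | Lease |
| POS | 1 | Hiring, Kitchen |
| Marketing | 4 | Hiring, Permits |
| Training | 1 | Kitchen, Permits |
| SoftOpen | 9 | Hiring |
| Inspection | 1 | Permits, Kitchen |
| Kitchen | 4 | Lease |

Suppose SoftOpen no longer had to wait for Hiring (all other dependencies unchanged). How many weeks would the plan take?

19

With the dependency in place, Lease→Kitchen→Hiring→SoftOpen = 6+4+1+9 = 20 sets the finish at 20 weeks.
Without Hiring→SoftOpen, SoftOpen's earliest start moves from 11 to 0.
The longest chain is now Lease→Design→Menu = 6+4+9 = 19, so the plan takes 19 weeks.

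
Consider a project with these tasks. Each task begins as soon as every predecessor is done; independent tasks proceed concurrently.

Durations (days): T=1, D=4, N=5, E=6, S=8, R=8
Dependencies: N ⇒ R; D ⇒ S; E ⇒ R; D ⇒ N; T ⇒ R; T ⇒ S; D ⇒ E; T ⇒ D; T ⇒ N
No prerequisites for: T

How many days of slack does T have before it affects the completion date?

T→D→E→R = 1+4+6+8 = 19 sets the makespan at 19 days.
The longest chain containing T totals 19 days.
So T can slip 1 − 1 = 0 days.

0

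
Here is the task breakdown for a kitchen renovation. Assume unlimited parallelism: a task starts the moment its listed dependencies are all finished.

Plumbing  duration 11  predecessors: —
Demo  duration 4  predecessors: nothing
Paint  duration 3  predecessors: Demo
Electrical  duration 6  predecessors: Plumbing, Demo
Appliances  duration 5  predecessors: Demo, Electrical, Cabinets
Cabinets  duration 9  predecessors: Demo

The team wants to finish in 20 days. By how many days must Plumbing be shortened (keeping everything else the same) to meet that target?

Current finish: 22 days; target: 20.
Plumbing is on every critical path, so each day cut from Plumbing cuts the finish by one (this holds down to a finish of 18).
Need 22 − 20 = 2 days off Plumbing → Plumbing becomes 9 days, finish becomes 20.

2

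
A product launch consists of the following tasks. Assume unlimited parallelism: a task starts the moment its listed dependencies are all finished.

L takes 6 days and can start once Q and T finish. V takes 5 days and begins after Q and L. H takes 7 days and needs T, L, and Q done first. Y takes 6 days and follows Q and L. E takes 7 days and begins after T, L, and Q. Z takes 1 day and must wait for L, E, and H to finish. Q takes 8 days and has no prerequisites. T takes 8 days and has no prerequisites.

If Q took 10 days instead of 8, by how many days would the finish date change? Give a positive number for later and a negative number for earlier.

Actual critical path: Q→L→H→Z = 8+6+7+1 = 22 ⇒ 22 days.
Q lies on that path, so at 10 days the path becomes 24 days.
That remains the longest chain; total 24 days.
Change in finish: 24 − 22 = +2 days.

2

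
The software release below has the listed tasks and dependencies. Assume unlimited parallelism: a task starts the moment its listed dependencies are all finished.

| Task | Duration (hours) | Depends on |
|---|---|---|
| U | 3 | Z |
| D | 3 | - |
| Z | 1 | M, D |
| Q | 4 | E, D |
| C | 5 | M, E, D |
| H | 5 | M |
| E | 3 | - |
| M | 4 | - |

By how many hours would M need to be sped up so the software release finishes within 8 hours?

Current finish: 9 hours; target: 8.
M is on every critical path, so each hour cut from M cuts the finish by one (this holds down to a finish of 8).
Need 9 − 8 = 1 hour off M → M becomes 3 hours, finish becomes 8.

1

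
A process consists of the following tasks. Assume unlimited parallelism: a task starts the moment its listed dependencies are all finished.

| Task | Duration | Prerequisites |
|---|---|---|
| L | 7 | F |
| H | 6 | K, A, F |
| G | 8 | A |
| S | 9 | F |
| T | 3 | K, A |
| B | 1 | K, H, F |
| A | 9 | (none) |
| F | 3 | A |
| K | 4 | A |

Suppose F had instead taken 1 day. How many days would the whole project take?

Critical path before the change: A→F→S = 9+3+9 = 21 giving 21 days.
F lies on that path, so at 1 day the path becomes 19 days.
The binding chain switches to A→K→H→B = 9+4+6+1 = 20; finish 20 days.

20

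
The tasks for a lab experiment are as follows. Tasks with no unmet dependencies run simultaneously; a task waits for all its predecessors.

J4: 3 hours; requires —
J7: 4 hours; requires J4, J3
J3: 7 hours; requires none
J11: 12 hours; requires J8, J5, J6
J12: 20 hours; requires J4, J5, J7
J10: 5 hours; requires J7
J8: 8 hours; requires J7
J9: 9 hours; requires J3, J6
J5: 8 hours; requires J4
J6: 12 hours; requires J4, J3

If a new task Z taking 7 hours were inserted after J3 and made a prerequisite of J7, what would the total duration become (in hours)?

Originally the project takes 31 hours.
With Z inserted, J7 now waits for max(J4, J3, Z).
New critical path: J3→Z→J7→J8→J11 = 7+7+4+8+12 = 38 ⇒ 38 hours.

38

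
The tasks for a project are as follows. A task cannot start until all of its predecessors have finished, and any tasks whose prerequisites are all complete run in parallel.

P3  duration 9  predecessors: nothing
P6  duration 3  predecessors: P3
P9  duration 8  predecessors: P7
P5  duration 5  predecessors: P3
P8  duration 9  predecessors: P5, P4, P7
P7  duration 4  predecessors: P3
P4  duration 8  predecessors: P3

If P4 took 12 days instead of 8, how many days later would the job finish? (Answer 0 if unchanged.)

Baseline: P3→P4→P8 = 9+8+9 = 26 → 26 days.
P4 lies on that path, so at 12 days the path becomes 30 days.
The critical path is still P3→P4→P8; finish is now 30 days.
Change in finish: 30 − 26 = +4 days.

4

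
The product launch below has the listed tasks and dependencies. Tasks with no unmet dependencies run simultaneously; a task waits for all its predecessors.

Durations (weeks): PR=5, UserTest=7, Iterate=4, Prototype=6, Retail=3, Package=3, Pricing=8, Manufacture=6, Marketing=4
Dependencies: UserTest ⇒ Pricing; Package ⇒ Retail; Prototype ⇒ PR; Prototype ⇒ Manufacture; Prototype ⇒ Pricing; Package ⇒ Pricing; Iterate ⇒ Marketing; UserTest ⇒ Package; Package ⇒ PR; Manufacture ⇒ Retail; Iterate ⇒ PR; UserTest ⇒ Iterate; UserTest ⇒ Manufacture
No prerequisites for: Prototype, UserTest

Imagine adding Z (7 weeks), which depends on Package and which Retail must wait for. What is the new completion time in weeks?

20

Originally the plan takes 18 weeks.
With Z inserted, Retail now waits for max(Package, Manufacture, Z).
New critical path: UserTest→Package→Z→Retail = 7+3+7+3 = 20 ⇒ 20 weeks.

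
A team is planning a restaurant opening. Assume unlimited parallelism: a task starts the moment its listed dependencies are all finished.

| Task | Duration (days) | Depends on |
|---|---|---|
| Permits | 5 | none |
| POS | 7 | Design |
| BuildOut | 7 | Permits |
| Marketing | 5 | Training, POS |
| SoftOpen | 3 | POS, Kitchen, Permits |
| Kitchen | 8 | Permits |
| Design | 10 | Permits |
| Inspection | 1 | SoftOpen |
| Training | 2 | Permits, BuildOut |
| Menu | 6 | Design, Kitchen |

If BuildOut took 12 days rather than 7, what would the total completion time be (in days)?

27

Actual critical path: Permits→Design→POS→Marketing = 5+10+7+5 = 27 ⇒ 27 days.
BuildOut has 8 days of float (longest path through it is 19).
The critical path is still Permits→Design→POS→Marketing; finish is now 27 days.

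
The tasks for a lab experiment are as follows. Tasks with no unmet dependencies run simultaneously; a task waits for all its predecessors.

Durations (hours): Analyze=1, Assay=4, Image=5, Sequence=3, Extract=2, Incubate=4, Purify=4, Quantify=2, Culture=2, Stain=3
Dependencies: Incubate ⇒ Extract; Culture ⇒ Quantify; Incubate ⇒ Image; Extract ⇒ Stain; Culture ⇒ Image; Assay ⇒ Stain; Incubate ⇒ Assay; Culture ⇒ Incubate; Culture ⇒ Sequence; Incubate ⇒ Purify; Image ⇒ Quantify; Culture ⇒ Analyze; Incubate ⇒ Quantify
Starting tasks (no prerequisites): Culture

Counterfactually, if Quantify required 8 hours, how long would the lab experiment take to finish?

19

Critical path before the change: Culture→Incubate→Image→Quantify = 2+4+5+2 = 13 giving 13 hours.
Quantify lies on that path, so at 8 hours the path becomes 19 hours.
The critical path is still Culture→Incubate→Image→Quantify; finish is now 19 hours.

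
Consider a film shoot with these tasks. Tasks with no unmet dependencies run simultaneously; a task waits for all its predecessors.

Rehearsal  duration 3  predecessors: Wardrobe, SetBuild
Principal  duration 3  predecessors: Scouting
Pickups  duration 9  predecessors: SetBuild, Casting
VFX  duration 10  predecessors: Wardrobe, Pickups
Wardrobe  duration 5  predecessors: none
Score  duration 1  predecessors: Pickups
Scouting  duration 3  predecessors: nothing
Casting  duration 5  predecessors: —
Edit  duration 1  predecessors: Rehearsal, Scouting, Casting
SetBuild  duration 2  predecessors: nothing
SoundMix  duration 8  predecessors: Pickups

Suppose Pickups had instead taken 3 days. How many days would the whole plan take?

Actual critical path: Casting→Pickups→VFX = 5+9+10 = 24 ⇒ 24 days.
Pickups lies on that path, so at 3 days the path becomes 18 days.
That remains the longest chain; total 18 days.

18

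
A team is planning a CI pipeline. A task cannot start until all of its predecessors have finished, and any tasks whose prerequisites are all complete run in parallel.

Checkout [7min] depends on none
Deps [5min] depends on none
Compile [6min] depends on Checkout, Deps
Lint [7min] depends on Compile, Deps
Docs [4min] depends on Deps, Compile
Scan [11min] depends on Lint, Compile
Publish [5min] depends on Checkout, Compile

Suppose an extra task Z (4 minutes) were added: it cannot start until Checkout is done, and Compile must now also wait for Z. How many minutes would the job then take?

35

Originally the job takes 31 minutes.
With Z inserted, Compile now waits for max(Checkout, Deps, Z).
New critical path: Checkout→Z→Compile→Lint→Scan = 7+4+6+7+11 = 35 ⇒ 35 minutes.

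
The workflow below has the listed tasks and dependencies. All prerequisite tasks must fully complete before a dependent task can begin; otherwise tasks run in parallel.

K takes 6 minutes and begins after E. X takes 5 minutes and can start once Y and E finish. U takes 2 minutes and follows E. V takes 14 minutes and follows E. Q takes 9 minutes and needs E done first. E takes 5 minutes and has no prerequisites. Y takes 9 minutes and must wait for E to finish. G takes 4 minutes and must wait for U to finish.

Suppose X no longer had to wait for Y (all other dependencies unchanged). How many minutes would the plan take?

19

With the dependency in place, E→Y→X = 5+9+5 = 19 sets the finish at 19 minutes.
Without Y→X, X's earliest start moves from 14 to 5.
New critical path: E→V = 5+14 = 19 ⇒ 19 minutes.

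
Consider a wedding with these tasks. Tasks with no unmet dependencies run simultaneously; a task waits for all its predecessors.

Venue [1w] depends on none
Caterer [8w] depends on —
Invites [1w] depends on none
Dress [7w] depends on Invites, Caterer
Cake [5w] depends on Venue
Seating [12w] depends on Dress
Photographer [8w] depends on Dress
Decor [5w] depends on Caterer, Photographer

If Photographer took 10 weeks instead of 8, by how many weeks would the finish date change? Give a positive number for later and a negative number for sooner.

2

Critical path before the change: Caterer→Dress→Photographer→Decor = 8+7+8+5 = 28 giving 28 weeks.
Photographer is on the critical path; changing it to 10 makes that path 30 weeks.
No other chain overtakes it, so the finish is 30 weeks.
Change in finish: 30 − 28 = +2 weeks.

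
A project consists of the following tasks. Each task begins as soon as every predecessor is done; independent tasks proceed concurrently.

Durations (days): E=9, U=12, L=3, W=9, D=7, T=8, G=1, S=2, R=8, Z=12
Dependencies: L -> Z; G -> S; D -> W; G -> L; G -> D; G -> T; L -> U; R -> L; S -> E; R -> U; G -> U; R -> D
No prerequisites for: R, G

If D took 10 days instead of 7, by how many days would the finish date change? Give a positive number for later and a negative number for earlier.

As given, the longest chain is R→D→W = 8+7+9 = 24, so the finish is 24 days.
Since D is critical, the +3 change carries straight to that chain (now 27 days).
The critical path is still R→D→W; finish is now 27 days.
Change in finish: 27 − 24 = +3 days.

3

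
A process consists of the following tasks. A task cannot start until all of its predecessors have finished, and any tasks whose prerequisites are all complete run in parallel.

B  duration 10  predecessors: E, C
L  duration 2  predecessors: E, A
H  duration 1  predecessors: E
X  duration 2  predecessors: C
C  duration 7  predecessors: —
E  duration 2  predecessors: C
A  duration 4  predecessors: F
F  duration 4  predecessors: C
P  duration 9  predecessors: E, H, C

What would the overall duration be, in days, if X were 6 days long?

19

Baseline: C→E→H→P = 7+2+1+9 = 19 → 19 days.
The longest path through X is only 9 days, so X has float 10.
The critical path is still C→E→H→P; finish is now 19 days.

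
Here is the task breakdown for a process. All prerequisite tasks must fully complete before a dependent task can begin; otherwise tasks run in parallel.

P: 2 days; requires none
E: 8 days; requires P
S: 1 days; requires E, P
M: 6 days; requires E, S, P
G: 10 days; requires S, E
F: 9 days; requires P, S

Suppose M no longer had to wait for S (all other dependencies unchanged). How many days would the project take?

21

Original critical path: P→E→S→G = 2+8+1+10 = 21 ⇒ 21 days.
Without S→M, M's earliest start moves from 11 to 10.
After: P→E→S→G = 2+8+1+10 = 21 → 21 days.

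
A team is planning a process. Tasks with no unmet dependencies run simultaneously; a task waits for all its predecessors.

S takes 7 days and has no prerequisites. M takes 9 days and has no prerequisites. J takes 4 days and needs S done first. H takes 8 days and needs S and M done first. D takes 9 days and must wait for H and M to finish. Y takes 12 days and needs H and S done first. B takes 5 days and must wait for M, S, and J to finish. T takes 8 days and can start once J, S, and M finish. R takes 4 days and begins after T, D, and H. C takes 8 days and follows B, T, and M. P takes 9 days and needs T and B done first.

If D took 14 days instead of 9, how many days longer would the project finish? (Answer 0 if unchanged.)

5

The binding path is M→H→D→R = 9+8+9+4 = 30; finish at 30 days.
D lies on that path, so at 14 days the path becomes 35 days.
No other chain overtakes it, so the finish is 35 days.
Change in finish: 35 − 30 = +5 days.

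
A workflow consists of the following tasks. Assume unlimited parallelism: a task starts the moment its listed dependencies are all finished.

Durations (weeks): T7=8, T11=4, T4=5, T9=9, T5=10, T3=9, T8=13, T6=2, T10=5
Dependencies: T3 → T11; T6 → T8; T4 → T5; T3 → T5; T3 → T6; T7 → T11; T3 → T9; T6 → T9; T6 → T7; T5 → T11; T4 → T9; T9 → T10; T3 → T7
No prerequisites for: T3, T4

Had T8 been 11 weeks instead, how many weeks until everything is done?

25

The binding path is T3→T6→T9→T10 = 9+2+9+5 = 25; finish at 25 weeks.
The longest path through T8 is only 24 weeks, so T8 has float 1.
That remains the longest chain; total 25 weeks.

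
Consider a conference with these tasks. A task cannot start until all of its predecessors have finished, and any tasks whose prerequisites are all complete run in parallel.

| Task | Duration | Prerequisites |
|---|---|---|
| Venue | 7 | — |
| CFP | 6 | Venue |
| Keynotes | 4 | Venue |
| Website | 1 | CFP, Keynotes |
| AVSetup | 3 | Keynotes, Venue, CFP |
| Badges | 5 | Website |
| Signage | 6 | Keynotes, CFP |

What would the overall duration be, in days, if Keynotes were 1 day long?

19

Actual critical path: Venue→CFP→Website→Badges = 7+6+1+5 = 19 ⇒ 19 days.
Keynotes is off the critical path — its longest chain is 17 days, giving 2 of slack.
The critical path is still Venue→CFP→Website→Badges; finish is now 19 days.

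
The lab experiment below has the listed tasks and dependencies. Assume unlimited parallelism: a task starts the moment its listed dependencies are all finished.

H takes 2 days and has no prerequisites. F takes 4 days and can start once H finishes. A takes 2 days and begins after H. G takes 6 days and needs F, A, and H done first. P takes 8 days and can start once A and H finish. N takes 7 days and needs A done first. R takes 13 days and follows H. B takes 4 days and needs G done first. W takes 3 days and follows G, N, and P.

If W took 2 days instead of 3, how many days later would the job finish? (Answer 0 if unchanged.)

The binding path is H→F→G→B = 2+4+6+4 = 16; finish at 16 days.
The longest path through W is only 15 days, so W has float 1.
No other chain overtakes it, so the finish is 16 days.
Change in finish: 16 − 16 = +0 days.

0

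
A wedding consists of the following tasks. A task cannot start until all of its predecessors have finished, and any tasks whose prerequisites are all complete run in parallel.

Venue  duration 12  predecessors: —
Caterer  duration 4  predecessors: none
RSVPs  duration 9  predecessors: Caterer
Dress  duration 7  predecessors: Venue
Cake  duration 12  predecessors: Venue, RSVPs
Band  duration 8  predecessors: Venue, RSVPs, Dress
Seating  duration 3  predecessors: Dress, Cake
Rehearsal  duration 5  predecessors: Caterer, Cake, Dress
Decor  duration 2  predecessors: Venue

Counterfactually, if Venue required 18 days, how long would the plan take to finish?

35

Actual critical path: Caterer→RSVPs→Cake→Rehearsal = 4+9+12+5 = 30 ⇒ 30 days.
The longest path through Venue is only 29 days, so Venue has float 1.
The binding chain switches to Venue→Cake→Rehearsal = 18+12+5 = 35; finish 35 days.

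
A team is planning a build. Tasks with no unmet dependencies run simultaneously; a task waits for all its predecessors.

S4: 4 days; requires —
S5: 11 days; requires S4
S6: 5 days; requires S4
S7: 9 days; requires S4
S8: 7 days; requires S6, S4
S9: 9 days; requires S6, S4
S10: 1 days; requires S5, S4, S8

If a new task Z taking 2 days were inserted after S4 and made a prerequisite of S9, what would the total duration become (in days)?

Originally the project takes 18 days.
With Z inserted, S9 now waits for max(S6, S4, Z).
New critical path: S4→S6→S9 = 4+5+9 = 18 ⇒ 18 days.

18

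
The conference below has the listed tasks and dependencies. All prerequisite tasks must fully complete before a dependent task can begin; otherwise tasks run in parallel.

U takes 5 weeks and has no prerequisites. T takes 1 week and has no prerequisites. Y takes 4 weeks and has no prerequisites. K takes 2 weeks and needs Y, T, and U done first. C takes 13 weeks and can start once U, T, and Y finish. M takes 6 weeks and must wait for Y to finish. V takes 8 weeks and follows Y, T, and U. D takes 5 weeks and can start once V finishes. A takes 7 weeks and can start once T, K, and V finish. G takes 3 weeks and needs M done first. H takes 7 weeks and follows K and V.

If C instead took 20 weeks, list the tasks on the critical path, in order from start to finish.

U, C

Baseline: U→V→A = 5+8+7 = 20 → 20 weeks.
The longest path through C is only 18 weeks, so C has float 2.
Now U→C = 5+20 = 25 is longest, so the finish becomes 25 weeks.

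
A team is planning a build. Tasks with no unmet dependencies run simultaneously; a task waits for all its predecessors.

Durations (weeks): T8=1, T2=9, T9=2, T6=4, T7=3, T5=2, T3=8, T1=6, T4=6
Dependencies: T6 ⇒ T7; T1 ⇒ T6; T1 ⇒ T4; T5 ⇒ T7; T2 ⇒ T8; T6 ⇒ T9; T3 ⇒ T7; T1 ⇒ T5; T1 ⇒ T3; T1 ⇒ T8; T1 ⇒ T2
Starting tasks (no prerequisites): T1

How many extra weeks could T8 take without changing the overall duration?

1

T1→T3→T7 = 6+8+3 = 17 sets the makespan at 17 weeks.
The longest chain containing T8 totals 16 weeks.
Slack of T8 = 16 − 15 = 1 week.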